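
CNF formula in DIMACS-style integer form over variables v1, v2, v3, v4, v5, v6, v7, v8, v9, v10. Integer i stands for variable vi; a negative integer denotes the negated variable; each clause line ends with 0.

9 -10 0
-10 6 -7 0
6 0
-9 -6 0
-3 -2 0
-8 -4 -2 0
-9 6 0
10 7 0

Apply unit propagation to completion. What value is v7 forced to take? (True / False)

True

Unit clause (v6) sets v6 = True.
(~v6 \/ ~v9) with v6 = True leaves only ~v9, so v9 = False.
(~v10 \/ v9): since v9 = False, the clause reduces to (~v10). v10 = False.
(v10 \/ v7): since v10 = False, the clause reduces to (v7). v7 = True.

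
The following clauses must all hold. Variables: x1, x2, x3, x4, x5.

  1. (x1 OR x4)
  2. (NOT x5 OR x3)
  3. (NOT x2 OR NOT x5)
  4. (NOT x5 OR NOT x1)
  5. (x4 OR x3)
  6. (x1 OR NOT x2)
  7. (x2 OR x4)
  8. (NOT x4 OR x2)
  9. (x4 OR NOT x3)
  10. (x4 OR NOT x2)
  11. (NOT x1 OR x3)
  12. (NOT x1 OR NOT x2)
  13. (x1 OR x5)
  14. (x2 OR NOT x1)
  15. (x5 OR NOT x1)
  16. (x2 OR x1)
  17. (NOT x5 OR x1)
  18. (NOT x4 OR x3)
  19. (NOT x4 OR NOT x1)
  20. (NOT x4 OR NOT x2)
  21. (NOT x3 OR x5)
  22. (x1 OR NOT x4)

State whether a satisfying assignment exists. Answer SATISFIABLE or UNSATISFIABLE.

UNSATISFIABLE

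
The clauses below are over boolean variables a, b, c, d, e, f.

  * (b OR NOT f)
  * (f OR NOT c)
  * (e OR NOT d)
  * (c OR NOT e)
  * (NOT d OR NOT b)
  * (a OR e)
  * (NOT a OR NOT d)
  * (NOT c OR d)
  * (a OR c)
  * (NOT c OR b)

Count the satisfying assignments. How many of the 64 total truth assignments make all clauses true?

Satisfying assignments:
  a=T b=F c=F d=F e=F f=F
  a=T b=T c=F d=F e=F f=F
  a=T b=T c=F d=F e=F f=T
Count: 3.

3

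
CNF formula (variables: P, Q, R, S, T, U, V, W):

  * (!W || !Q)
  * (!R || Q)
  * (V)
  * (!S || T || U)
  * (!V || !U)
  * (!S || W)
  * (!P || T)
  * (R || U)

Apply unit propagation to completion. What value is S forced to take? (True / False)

False

(V) is a unit clause: V = True.
(!U || !V): since V = True, the clause reduces to (!U). U = False.
From (R || U) and U = False: R = True.
(Q || !R) with R = True leaves only Q, so Q = True.
(!Q || !W) with Q = True leaves only !W, so W = False.
In (!S || W), W is now false; !S must hold, so S = False.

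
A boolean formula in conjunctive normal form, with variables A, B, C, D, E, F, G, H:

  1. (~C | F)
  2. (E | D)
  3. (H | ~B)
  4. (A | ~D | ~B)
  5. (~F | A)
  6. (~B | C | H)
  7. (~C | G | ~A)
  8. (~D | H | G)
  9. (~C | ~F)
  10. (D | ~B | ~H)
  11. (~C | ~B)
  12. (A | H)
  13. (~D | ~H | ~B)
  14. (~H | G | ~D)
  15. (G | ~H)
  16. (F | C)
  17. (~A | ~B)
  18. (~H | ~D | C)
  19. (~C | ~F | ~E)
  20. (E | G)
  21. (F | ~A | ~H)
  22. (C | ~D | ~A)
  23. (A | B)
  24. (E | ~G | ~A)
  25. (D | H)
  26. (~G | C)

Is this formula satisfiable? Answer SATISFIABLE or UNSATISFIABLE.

UNSATISFIABLE

H = True:
  propagation gives G=True, C=True, F=True; an empty clause results — contradiction.
H = False:
  propagation gives B=False, A=True, D=True, G=True; an empty clause results — contradiction.
Every branch closes, so no satisfying assignment exists.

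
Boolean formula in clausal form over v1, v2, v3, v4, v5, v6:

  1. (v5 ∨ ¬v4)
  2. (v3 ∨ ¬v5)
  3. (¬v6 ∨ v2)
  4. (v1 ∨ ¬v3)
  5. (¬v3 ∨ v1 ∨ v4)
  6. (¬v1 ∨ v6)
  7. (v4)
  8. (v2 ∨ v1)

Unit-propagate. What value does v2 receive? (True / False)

True

Unit clause (v4) sets v4 = True.
(¬v4 ∨ v5) with v4 = True leaves only v5, so v5 = True.
(¬v5 ∨ v3) with v5 = True leaves only v3, so v3 = True.
(v1 ∨ ¬v3) with v3 = True leaves only v1, so v1 = True.
(¬v1 ∨ v6) with v1 = True leaves only v6, so v6 = True.
(v2 ∨ ¬v6): since v6 = True, the clause reduces to (v2). v2 = True.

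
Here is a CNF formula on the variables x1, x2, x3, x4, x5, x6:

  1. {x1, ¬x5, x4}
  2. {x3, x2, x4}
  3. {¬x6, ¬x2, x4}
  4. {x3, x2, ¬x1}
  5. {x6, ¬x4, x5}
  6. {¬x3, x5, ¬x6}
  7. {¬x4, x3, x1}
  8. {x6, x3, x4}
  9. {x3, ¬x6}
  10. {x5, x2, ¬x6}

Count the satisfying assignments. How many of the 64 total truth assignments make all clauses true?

16

Case analysis on x3 and x4:
  x3=1, x4=1: forces x5=1; x1, x2, x6 free → 2^3 = 8.
  x3=1, x4=0: 7 of the 16 assignments to (x1,x2,x5,x6) work.
  x3=0, x4=1: remaining (x1,x2,x5,x6) ∈ {(1,1,1,0)} — 1.
  x3=0, x4=0: a clause becomes empty — 0.
Total: 8 + 7 + 1 + 0 = 16.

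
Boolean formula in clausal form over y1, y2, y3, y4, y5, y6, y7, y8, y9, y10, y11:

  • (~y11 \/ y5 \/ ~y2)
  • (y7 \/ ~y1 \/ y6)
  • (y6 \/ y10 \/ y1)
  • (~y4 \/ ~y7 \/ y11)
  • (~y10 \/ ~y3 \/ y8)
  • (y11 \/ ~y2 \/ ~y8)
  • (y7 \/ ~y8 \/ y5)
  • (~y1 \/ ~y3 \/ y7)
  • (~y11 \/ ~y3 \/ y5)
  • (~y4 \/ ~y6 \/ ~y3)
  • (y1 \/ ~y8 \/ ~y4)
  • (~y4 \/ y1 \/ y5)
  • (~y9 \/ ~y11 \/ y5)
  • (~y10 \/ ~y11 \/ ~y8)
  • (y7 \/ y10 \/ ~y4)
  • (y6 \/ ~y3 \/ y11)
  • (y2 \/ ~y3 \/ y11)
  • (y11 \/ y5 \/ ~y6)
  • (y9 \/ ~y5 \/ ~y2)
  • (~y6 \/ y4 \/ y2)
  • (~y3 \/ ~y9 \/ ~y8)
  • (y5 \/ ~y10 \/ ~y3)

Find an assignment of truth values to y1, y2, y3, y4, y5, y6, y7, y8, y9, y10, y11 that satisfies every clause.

y3 occurs only negated in the remaining clauses — set y3 = False.
Set y1 = True and propagate.
The remaining clauses are satisfied by y2 = False, y4 = True, y5 = False, y6 = True, y7 = True, y8 = False, y9 = False, y10 = False, y11 = True.

y1 = T, y2 = F, y3 = F, y4 = T, y5 = F, y6 = T, y7 = T, y8 = F, y9 = F, y10 = F, y11 = T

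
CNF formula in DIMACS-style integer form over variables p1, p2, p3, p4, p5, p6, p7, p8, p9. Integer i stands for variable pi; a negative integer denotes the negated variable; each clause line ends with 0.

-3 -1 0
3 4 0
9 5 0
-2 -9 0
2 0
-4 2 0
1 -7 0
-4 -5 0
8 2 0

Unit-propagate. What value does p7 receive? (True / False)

False

(p2) stands alone — p2 = True.
(NOT p2 OR NOT p9) with p2 = True leaves only NOT p9, so p9 = False.
(p9 OR p5): since p9 = False, the clause reduces to (p5). p5 = True.
(NOT p5 OR NOT p4): since p5 = True, the clause reduces to (NOT p4). p4 = False.
In (p3 OR p4), p4 is now false; p3 must hold, so p3 = True.
(NOT p1 OR NOT p3): since p3 = True, the clause reduces to (NOT p1). p1 = False.
From (p1 OR NOT p7) and p1 = False: p7 = False.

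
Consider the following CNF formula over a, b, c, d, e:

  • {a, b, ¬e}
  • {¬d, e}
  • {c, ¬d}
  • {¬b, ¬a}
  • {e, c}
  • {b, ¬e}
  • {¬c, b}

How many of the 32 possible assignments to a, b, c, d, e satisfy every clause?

Satisfying assignments:
  a=F b=T c=F d=F e=T
  a=F b=T c=T d=F e=F
  a=F b=T c=T d=F e=T
  a=F b=T c=T d=T e=T
That's 4 in total.

4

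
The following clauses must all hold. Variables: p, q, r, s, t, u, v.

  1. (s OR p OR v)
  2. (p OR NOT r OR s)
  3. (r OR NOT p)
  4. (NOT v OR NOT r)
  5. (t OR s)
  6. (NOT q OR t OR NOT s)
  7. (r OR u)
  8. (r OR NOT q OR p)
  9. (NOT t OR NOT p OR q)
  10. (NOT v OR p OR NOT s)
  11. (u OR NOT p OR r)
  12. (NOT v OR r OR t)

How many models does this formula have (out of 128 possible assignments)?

Case analysis on p and r:
  p=1, r=1: u free; 3 ways for (q,s,t,v) × 2^1 = 6.
  p=1, r=0: a clause becomes empty — 0.
  p=0, r=1: u free; 3 ways for (q,s,t,v) × 2^1 = 6.
  p=0, r=0: remaining (q,s,t,u,v) ∈ {(0,0,1,1,1); (0,1,0,1,0); (0,1,1,1,0)} — 3.
Total: 6 + 0 + 6 + 3 = 15.

15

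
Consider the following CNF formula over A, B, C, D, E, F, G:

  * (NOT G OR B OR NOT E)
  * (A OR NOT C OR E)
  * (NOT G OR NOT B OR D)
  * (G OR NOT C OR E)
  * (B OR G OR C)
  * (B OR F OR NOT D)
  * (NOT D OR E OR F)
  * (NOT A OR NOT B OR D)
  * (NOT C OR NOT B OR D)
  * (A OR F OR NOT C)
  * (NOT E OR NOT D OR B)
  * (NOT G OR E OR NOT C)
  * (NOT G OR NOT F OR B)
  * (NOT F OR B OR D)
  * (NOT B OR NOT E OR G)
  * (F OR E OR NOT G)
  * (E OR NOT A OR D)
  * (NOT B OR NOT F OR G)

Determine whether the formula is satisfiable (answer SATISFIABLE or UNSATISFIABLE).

Set A = True and propagate.
Try B = True.
  then D is forced to True.
Branch on C: take C = False.
The remaining clauses are satisfied by E = True, F = True, G = True.
Every clause has at least one true literal under this assignment.
So A = T  B = T  C = F  D = T  E = T  F = T  G = T is a satisfying assignment.

SATISFIABLE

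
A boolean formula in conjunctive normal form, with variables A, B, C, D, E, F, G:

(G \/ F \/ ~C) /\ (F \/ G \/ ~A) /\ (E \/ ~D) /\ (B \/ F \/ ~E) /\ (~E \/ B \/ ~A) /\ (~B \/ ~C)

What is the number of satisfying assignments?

Split on B, then E.
  B=T, E=T: D free; 7 ways for (A,C,F,G) × 2^1 = 14.
  B=T, E=F: 7 of the 32 assignments to (A,C,D,F,G) work.
  B=F, E=T: forces A=F; F=T; C, D, G free → 2^3 = 8.
  B=F, E=F: 13 of the 32 assignments to (A,C,D,F,G) work.
Total: 14 + 7 + 8 + 13 = 42.

42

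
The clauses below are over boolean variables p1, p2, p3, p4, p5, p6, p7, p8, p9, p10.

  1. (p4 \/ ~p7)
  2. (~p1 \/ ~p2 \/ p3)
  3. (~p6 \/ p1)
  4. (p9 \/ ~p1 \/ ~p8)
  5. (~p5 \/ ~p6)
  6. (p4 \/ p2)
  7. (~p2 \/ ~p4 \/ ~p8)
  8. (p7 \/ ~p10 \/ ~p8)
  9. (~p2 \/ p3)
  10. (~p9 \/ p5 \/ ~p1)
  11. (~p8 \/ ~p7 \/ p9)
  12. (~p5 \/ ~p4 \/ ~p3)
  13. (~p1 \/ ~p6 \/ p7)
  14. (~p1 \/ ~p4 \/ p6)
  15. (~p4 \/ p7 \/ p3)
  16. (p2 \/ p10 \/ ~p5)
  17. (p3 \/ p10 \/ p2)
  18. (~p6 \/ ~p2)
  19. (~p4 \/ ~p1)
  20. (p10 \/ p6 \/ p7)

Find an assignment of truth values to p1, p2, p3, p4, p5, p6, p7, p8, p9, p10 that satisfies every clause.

p8 occurs only negated in the remaining clauses — set p8 = False.
Try p1 = False.
  then p6 is forced to False.
Branch on p2: take p2 = False.
  then p4 is forced to True.
Set p3 = False and propagate.
  then p7 is forced to True.
  then p10 is forced to True.
p5, p9 are now unconstrained; take p5 = False, p9 = True.

p1=F, p2=F, p3=F, p4=T, p5=F, p6=F, p7=T, p8=F, p9=T, p10=T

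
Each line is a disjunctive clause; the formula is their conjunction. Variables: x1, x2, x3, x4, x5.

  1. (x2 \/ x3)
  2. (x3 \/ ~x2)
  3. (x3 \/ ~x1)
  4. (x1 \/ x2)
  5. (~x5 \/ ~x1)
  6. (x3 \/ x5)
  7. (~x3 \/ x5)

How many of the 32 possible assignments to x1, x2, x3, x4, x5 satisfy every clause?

2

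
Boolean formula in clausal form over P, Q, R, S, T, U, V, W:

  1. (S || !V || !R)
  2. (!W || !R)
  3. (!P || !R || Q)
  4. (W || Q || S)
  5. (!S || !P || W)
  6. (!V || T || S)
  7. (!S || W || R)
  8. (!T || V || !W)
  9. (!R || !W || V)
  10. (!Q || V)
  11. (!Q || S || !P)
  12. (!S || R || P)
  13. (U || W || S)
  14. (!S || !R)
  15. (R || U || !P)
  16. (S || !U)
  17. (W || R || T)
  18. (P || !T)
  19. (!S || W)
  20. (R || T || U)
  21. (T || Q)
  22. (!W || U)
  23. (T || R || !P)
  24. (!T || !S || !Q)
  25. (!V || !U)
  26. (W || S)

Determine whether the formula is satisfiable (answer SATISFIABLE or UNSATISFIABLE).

UNSATISFIABLE

S = True:
  propagation gives R=False, W=True, P=True, U=True; an empty clause results — contradiction.
S = False:
  propagation gives U=False, W=True; an empty clause results — contradiction.
Every branch closes, so no satisfying assignment exists.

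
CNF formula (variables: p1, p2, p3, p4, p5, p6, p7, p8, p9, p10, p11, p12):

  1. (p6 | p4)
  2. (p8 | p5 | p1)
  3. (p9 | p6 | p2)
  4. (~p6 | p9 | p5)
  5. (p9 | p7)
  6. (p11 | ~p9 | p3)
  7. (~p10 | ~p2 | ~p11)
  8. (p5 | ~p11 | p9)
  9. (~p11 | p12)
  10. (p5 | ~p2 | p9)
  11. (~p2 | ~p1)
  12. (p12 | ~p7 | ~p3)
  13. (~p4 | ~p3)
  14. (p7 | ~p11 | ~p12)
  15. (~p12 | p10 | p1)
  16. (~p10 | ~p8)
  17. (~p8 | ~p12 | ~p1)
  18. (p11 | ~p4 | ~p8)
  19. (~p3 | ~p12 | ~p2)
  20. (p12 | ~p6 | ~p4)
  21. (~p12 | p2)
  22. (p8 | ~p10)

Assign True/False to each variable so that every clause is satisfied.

p1=T, p2=F, p3=F, p4=F, p5=T, p6=T, p7=T, p8=F, p9=F, p10=F, p11=F, p12=F

Pure literal: p5 appears only positively; assign p5 = True.
Try p1 = True.
  then p2 is forced to False.
  then p12 is forced to False.
  then p11 is forced to False.
Branch on p3: take p3 = False.
  then p9 is forced to False.
  then p6 is forced to True.
  then p7 is forced to True.
  then p4 is forced to False.
Branch on p8: take p8 = False.
  then p10 is forced to False.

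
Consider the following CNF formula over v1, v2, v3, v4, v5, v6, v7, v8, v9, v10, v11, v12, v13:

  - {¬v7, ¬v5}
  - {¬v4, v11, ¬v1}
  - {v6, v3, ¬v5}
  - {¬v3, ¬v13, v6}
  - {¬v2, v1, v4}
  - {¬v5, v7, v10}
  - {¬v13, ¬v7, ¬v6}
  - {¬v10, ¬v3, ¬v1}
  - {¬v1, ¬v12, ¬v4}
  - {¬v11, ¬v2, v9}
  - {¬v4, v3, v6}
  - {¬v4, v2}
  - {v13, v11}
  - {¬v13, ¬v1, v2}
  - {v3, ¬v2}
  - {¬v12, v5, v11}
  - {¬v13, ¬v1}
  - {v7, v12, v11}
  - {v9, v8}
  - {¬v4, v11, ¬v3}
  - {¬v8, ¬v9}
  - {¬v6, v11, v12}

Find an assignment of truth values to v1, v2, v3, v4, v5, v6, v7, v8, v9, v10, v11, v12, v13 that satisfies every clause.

Branch on v1: take v1 = False.
Set v2 = False and propagate.
  then v4 is forced to False.
Try v3 = False.
For the remaining variables, v5 = False, v6 = True, v7 = False, v8 = True, v9 = False, v10 = False, v11 = True, v12 = False, v13 = False works.

v1 = False, v2 = False, v3 = False, v4 = False, v5 = False, v6 = True, v7 = False, v8 = True, v9 = False, v10 = False, v11 = True, v12 = False, v13 = False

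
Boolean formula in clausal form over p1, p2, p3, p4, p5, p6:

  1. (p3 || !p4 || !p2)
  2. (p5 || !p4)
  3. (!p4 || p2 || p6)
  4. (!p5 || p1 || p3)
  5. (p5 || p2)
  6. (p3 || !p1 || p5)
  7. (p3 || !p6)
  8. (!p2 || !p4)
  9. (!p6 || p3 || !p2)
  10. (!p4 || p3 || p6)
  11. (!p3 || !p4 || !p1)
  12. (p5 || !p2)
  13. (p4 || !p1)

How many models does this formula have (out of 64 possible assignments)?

5

Satisfying assignments:
  p1=F p2=F p3=T p4=F p5=T p6=F
  p1=F p2=F p3=T p4=F p5=T p6=T
  p1=F p2=F p3=T p4=T p5=T p6=T
  p1=F p2=T p3=T p4=F p5=T p6=F
  p1=F p2=T p3=T p4=F p5=T p6=T
Count: 5.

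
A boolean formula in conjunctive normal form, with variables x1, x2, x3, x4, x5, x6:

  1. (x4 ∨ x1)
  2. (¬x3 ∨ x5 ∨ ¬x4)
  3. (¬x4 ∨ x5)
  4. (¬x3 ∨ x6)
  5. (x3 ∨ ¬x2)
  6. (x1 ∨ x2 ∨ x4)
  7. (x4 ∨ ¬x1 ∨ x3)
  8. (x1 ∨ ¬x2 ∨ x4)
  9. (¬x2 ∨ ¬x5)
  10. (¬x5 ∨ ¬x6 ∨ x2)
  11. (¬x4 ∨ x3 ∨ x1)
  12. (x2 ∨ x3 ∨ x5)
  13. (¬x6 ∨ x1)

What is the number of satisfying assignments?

3

The models are:
  x1=T x2=F x3=F x4=T x5=T x6=F
  x1=T x2=F x3=T x4=F x5=F x6=T
  x1=T x2=T x3=T x4=F x5=F x6=T
That's 3 in total.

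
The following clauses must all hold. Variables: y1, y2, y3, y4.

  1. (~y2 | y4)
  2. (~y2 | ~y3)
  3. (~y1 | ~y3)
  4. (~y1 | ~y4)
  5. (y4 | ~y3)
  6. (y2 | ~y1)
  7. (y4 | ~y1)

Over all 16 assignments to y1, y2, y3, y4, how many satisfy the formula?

Satisfying assignments:
  y1=F y2=F y3=F y4=F
  y1=F y2=F y3=F y4=T
  y1=F y2=F y3=T y4=T
  y1=F y2=T y3=F y4=T
Count: 4.

4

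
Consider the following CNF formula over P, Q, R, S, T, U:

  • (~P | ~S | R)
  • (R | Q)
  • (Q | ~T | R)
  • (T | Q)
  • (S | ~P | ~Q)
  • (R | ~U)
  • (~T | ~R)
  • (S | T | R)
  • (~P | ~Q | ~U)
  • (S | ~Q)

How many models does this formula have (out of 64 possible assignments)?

5

Satisfying assignments:
  P=F Q=T R=F S=T T=F U=F
  P=F Q=T R=F S=T T=T U=F
  P=F Q=T R=T S=T T=F U=F
  P=F Q=T R=T S=T T=F U=T
  P=T Q=T R=T S=T T=F U=F
That's 5 in total.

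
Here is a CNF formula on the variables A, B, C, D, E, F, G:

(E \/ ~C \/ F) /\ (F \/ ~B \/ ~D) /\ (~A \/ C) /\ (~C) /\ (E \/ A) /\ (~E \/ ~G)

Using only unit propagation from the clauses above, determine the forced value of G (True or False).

False

(~C) is a unit clause: C = False.
(C \/ ~A) with C = False leaves only ~A, so A = False.
From (A \/ E) and A = False: E = True.
In (~E \/ ~G), ~E is now false; ~G must hold, so G = False.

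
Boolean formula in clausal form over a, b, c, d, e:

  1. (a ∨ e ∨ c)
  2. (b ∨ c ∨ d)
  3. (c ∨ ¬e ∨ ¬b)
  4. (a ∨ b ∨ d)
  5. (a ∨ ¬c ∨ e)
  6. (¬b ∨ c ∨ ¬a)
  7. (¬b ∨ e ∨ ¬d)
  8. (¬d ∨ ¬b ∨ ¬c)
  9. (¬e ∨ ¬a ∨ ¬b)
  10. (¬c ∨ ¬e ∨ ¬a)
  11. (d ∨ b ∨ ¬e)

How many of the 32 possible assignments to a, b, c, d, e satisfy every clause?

Case analysis on b and c:
  b=T, c=T: remaining (a,d,e) ∈ {(F,F,T); (T,F,F)} — 2.
  b=T, c=F: a clause becomes empty — 0.
  b=F, c=T: remaining (a,d,e) ∈ {(F,T,T); (T,F,F); (T,T,F)} — 3.
  b=F, c=F: remaining (a,d,e) ∈ {(F,T,T); (T,T,F); (T,T,T)} — 3.
Total: 2 + 0 + 3 + 3 = 8.

8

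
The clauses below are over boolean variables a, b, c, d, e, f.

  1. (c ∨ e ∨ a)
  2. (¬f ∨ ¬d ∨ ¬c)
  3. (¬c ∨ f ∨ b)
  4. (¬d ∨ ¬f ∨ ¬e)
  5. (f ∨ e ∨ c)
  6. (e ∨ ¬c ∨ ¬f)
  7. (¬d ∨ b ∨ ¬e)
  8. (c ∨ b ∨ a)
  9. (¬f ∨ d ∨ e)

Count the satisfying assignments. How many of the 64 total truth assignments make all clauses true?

Case analysis on c and e:
  c=T, e=T: a free; 4 ways for (b,d,f) × 2^1 = 8.
  c=T, e=F: remaining (a,b,d,f) ∈ {(F,T,F,F); (F,T,T,F); (T,T,F,F); (T,T,T,F)} — 4.
  c=F, e=T: 8 of the 16 assignments to (a,b,d,f) work.
  c=F, e=F: remaining (a,b,d,f) ∈ {(T,F,T,T); (T,T,T,T)} — 2.
Total: 8 + 4 + 8 + 2 = 22.

22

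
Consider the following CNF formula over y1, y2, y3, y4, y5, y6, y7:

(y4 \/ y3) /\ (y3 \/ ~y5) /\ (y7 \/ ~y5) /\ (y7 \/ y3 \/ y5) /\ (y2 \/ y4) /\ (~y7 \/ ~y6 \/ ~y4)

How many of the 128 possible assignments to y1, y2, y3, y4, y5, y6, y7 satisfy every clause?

32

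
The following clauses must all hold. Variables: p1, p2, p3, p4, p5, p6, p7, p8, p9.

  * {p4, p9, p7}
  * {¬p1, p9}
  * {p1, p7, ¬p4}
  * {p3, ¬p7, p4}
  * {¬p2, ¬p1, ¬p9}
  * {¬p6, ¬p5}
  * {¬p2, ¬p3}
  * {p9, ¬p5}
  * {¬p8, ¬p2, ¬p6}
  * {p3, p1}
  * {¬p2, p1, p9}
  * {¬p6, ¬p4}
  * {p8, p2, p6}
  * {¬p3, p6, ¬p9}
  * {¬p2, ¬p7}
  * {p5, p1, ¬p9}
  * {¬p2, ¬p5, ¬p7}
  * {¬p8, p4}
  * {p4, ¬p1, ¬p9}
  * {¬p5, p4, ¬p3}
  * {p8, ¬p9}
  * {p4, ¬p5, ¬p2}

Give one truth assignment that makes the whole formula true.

p1=1  p2=0  p3=0  p4=1  p5=1  p6=0  p7=0  p8=1  p9=1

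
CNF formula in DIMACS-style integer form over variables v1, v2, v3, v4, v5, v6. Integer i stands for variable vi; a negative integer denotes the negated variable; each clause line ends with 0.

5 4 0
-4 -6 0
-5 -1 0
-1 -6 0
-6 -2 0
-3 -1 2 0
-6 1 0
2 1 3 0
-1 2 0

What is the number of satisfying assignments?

11

Case analysis on v1 and v2:
  v1=T, v2=T: remaining (v3,v4,v5,v6) ∈ {(F,T,F,F); (T,T,F,F)} — 2.
  v1=T, v2=F: a clause becomes empty — 0.
  v1=F, v2=T: v3 free; 3 ways for (v4,v5,v6) × 2^1 = 6.
  v1=F, v2=F: remaining (v3,v4,v5,v6) ∈ {(T,F,T,F); (T,T,F,F); (T,T,T,F)} — 3.
Total: 2 + 0 + 6 + 3 = 11.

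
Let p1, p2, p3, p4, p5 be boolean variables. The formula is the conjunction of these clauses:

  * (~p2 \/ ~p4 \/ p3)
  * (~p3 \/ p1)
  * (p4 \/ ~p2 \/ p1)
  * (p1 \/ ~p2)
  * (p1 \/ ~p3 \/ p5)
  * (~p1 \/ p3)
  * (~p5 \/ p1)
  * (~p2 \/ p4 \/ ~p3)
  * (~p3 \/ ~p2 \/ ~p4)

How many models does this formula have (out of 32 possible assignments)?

Satisfying assignments:
  p1=0 p2=0 p3=0 p4=0 p5=0
  p1=0 p2=0 p3=0 p4=1 p5=0
  p1=1 p2=0 p3=1 p4=0 p5=0
  p1=1 p2=0 p3=1 p4=0 p5=1
  p1=1 p2=0 p3=1 p4=1 p5=0
  p1=1 p2=0 p3=1 p4=1 p5=1
Count: 6.

6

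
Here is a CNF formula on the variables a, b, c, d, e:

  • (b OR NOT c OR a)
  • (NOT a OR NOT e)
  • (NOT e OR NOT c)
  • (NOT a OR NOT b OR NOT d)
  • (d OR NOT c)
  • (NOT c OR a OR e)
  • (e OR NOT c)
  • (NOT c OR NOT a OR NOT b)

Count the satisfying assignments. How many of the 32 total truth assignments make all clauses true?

11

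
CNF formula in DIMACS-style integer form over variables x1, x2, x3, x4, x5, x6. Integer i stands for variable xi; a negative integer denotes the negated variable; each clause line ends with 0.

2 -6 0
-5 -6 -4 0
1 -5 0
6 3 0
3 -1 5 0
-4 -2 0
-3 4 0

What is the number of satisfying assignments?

5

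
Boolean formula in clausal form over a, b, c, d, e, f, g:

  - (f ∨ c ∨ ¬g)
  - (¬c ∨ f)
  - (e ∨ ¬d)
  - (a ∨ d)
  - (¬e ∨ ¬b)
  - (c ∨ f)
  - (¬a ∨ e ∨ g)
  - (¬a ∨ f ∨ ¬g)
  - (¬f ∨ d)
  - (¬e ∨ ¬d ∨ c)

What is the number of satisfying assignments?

4

The models are:
  a=0 b=0 c=1 d=1 e=1 f=1 g=0
  a=0 b=0 c=1 d=1 e=1 f=1 g=1
  a=1 b=0 c=1 d=1 e=1 f=1 g=0
  a=1 b=0 c=1 d=1 e=1 f=1 g=1
That's 4 in total.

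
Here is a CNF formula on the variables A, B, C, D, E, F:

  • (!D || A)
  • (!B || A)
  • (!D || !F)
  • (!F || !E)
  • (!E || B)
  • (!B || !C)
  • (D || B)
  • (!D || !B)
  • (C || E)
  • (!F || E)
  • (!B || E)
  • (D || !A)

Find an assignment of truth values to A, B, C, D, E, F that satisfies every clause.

F occurs only negated in the remaining clauses — set F = False.
Branch on A: take A = True.
  then D is forced to True.
  then B is forced to False.
  then E is forced to False.
  then C is forced to True.
Check each clause:
  1. (!D || A) — A is true.
  2. (A || !B) — A is true.
  3. (!F || !D) — !F is true.
  4. (!E || !F) — !F is true.
  5. (B || !E) — !E is true.
  6. (!B || !C) — !B is true.
  7. (B || D) — D is true.
  8. (!B || !D) — !B is true.
  9. (C || E) — C is true.
  10. (E || !F) — !F is true.
  11. (E || !B) — !B is true.
  12. (!A || D) — D is true.

A = 1, B = 0, C = 1, D = 1, E = 0, F = 0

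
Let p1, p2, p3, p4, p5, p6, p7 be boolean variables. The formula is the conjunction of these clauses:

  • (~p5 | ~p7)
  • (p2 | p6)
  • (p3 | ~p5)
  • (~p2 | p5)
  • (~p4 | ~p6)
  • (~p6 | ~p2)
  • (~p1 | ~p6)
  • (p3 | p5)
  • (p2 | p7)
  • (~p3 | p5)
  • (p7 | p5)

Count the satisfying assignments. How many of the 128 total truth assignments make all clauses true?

Satisfying assignments:
  p1=0 p2=1 p3=1 p4=0 p5=1 p6=0 p7=0
  p1=0 p2=1 p3=1 p4=1 p5=1 p6=0 p7=0
  p1=1 p2=1 p3=1 p4=0 p5=1 p6=0 p7=0
  p1=1 p2=1 p3=1 p4=1 p5=1 p6=0 p7=0
That's 4 in total.

4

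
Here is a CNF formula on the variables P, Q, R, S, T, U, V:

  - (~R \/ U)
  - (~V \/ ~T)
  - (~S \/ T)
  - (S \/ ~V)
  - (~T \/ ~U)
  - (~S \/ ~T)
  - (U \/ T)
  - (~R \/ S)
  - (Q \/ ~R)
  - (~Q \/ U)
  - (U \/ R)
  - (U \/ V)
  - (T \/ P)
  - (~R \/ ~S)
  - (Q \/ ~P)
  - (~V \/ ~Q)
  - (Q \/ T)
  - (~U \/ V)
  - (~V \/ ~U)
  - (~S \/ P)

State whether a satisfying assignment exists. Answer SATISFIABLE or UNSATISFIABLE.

UNSATISFIABLE

U = True:
  propagation gives T=False, S=False, V=False; an empty clause results — contradiction.
U = False:
  propagation gives R=False; an empty clause results — contradiction.
Every branch closes, so no satisfying assignment exists.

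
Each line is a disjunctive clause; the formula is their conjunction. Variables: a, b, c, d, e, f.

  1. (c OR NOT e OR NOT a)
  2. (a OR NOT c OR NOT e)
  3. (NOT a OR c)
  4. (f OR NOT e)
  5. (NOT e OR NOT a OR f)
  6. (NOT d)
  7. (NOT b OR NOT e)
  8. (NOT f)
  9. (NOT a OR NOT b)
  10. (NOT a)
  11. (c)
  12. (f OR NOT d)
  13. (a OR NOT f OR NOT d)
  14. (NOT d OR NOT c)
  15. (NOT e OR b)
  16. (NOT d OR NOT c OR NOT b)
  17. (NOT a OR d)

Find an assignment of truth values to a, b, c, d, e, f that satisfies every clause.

(NOT d) is a unit clause, so d = False.
(NOT f) is a unit clause, so f = False.
The clause (NOT e) is unit: e must be False.
The clause (NOT a) is unit: a must be False.
(c) is a unit clause, so c = True.
b is now unconstrained; take b = True.
Every clause has at least one true literal under this assignment.

a=F, b=T, c=T, d=F, e=F, f=F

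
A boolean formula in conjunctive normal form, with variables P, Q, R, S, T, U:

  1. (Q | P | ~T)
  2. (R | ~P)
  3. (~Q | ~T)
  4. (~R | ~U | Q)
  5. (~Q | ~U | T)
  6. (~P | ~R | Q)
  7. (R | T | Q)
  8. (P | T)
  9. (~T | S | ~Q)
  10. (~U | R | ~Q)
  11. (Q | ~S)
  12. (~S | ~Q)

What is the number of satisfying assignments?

Satisfying assignments:
  P=T Q=T R=T S=F T=F U=F
Count: 1.

1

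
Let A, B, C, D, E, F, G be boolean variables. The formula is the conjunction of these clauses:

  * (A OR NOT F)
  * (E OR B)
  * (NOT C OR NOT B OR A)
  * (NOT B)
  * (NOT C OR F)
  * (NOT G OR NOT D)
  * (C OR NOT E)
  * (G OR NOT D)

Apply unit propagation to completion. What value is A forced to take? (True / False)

(NOT B) stands alone — B = False.
In (E OR B), B is now false; E must hold, so E = True.
In (C OR NOT E), NOT E is now false; C must hold, so C = True.
From (NOT C OR F) and C = True: F = True.
(A OR NOT F): since F = True, the clause reduces to (A). A = True.

True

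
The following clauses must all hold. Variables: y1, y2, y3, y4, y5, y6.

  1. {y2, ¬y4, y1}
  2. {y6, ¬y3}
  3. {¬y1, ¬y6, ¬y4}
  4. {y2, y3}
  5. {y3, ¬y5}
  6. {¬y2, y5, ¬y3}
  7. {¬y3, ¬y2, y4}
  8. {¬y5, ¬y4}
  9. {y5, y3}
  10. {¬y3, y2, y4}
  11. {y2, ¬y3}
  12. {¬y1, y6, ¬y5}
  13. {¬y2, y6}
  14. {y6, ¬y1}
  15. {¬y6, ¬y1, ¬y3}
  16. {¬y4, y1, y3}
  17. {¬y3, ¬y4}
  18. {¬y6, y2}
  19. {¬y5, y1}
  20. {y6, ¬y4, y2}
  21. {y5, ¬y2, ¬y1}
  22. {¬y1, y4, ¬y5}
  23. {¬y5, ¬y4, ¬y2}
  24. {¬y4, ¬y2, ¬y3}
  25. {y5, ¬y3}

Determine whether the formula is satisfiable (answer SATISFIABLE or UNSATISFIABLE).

y3 = True:
  propagation gives y6=True, y2=True, y5=True, y4=True; an empty clause results — contradiction.
y3 = False:
  propagation gives y2=True, y5=False; an empty clause results — contradiction.
Every branch closes, so no satisfying assignment exists.

UNSATISFIABLE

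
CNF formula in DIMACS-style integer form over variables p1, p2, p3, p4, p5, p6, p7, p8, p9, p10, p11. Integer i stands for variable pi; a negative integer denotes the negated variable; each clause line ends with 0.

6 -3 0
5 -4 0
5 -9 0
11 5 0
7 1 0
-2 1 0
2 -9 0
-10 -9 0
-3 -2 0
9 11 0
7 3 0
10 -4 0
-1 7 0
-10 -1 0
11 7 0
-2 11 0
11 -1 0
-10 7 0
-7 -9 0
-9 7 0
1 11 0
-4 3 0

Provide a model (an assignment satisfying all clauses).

p1=True, p2=False, p3=False, p4=False, p5=True, p6=True, p7=True, p8=False, p9=False, p10=False, p11=True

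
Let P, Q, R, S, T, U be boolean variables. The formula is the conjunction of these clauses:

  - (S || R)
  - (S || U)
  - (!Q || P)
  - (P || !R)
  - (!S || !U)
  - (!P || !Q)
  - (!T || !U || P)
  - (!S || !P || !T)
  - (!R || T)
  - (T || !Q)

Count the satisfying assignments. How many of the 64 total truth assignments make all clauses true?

Satisfying assignments:
  P=0 Q=0 R=0 S=1 T=0 U=0
  P=0 Q=0 R=0 S=1 T=1 U=0
  P=1 Q=0 R=0 S=1 T=0 U=0
  P=1 Q=0 R=1 S=0 T=1 U=1
Count: 4.

4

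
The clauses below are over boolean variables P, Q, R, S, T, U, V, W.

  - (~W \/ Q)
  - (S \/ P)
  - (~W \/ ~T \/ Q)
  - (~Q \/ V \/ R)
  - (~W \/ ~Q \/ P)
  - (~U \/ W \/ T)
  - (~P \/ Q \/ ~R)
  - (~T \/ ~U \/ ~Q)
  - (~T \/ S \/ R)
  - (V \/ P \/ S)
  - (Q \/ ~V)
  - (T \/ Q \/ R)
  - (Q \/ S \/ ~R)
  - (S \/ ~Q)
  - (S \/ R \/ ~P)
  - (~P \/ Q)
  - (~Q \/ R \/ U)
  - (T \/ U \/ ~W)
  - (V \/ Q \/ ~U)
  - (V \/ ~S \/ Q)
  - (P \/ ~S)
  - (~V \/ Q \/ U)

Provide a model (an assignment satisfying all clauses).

P=T, Q=T, R=T, S=T, T=T, U=F, V=F, W=T

Set P = True and propagate.
  then Q is forced to True.
  then S is forced to True.
Branch on R: take R = True.
The remaining clauses are satisfied by T = True, U = False, V = False, W = True.
Check each clause:
  1. (Q \/ ~W) — Q is true.
  2. (P \/ S) — P is true.
  3. (~T \/ ~W \/ Q) — Q is true.
  4. (V \/ ~Q \/ R) — R is true.
  5. (P \/ ~W \/ ~Q) — P is true.
  6. (W \/ T \/ ~U) — W is true.
  7. (~R \/ ~P \/ Q) — Q is true.
  8. (~T \/ ~U \/ ~Q) — ~U is true.
  9. (S \/ ~T \/ R) — R is true.
  10. (V \/ P \/ S) — P is true.
  11. (~V \/ Q) — ~V is true.
  12. (R \/ Q \/ T) — Q is true.
  13. (Q \/ ~R \/ S) — Q is true.
  14. (S \/ ~Q) — S is true.
  15. (S \/ R \/ ~P) — R is true.
  16. (Q \/ ~P) — Q is true.
  17. (U \/ R \/ ~Q) — R is true.
  18. (~W \/ T \/ U) — T is true.
  19. (Q \/ ~U \/ V) — ~U is true.
  20. (Q \/ V \/ ~S) — Q is true.
  21. (~S \/ P) — P is true.
  22. (U \/ ~V \/ Q) — ~V is true.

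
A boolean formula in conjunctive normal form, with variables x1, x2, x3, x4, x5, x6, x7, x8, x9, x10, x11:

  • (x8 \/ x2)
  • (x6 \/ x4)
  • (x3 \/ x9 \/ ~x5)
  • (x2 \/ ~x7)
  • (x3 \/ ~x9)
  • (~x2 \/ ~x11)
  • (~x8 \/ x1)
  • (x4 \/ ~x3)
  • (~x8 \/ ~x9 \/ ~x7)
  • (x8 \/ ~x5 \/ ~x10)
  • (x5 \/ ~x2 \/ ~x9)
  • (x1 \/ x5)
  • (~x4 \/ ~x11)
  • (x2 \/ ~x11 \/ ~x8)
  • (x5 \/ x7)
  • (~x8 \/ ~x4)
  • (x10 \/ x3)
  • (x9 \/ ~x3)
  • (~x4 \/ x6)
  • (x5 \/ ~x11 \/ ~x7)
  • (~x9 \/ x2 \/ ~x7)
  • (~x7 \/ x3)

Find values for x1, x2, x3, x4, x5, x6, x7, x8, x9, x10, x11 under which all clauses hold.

x1 = 0, x2 = 1, x3 = 1, x4 = 1, x5 = 1, x6 = 1, x7 = 1, x8 = 0, x9 = 1, x10 = 0, x11 = 0

x6 occurs only positively in the remaining clauses — set x6 = True.
Pure literal: x11 appears only negated; assign x11 = False.
Branch on x1: take x1 = False.
  then x8 is forced to False.
  then x2 is forced to True.
  then x5 is forced to True.
  then x10 is forced to False.
  then x3 is forced to True.
  then x4 is forced to True.
  then x9 is forced to True.
x7 is now unconstrained; take x7 = True.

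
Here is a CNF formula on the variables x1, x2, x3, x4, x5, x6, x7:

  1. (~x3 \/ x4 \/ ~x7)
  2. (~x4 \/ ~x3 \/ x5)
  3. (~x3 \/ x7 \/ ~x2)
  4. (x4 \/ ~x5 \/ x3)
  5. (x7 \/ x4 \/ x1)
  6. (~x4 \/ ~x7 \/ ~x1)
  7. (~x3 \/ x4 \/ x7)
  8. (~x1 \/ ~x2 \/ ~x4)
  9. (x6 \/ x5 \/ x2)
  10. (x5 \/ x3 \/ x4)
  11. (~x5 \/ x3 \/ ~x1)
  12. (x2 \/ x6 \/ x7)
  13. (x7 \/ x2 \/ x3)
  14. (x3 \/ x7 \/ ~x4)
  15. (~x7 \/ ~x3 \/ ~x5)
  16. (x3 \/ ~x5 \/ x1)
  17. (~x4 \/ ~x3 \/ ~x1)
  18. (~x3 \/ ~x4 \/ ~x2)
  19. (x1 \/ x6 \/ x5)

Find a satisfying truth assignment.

x1=F  x2=F  x3=T  x4=T  x5=T  x6=T  x7=F

Pure literal: x6 appears only positively; assign x6 = True.
Try x1 = False.
For the remaining variables, x2 = False, x3 = True, x4 = True, x5 = True, x7 = False works.
Check each clause:
  1. (x4 \/ ~x7 \/ ~x3) — ~x7 is true.
  2. (x5 \/ ~x3 \/ ~x4) — x5 is true.
  3. (~x3 \/ x7 \/ ~x2) — ~x2 is true.
  4. (~x5 \/ x3 \/ x4) — x3 is true.
  5. (x1 \/ x4 \/ x7) — x4 is true.
  6. (~x4 \/ ~x7 \/ ~x1) — ~x7 is true.
  7. (x4 \/ ~x3 \/ x7) — x4 is true.
  8. (~x1 \/ ~x2 \/ ~x4) — ~x2 is true.
  9. (x2 \/ x5 \/ x6) — x5 is true.
  10. (x5 \/ x3 \/ x4) — x3 is true.
  11. (~x5 \/ x3 \/ ~x1) — x3 is true.
  12. (x6 \/ x7 \/ x2) — x6 is true.
  13. (x7 \/ x2 \/ x3) — x3 is true.
  14. (~x4 \/ x7 \/ x3) — x3 is true.
  15. (~x3 \/ ~x5 \/ ~x7) — ~x7 is true.
  16. (x1 \/ x3 \/ ~x5) — x3 is true.
  17. (~x1 \/ ~x3 \/ ~x4) — ~x1 is true.
  18. (~x4 \/ ~x2 \/ ~x3) — ~x2 is true.
  19. (x5 \/ x6 \/ x1) — x5 is true.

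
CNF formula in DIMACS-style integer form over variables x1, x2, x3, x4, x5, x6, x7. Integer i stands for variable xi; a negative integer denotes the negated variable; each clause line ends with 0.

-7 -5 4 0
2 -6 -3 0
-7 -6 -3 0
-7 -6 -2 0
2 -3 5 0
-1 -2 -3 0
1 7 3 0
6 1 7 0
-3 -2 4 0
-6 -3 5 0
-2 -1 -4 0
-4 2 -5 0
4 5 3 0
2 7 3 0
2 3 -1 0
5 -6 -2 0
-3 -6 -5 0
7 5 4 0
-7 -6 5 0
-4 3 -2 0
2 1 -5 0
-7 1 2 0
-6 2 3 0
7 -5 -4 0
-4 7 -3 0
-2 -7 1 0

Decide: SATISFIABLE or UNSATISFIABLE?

SATISFIABLE

Set x1 = True and propagate.
Set x2 = True and propagate.
  then x3 is forced to False.
  then x4 is forced to False.
  then x5 is forced to True.
  then x7 is forced to False.
x6 is now unconstrained; take x6 = False.
Every clause has at least one true literal under this assignment.
So x1=True  x2=True  x3=False  x4=False  x5=True  x6=False  x7=False is a satisfying assignment.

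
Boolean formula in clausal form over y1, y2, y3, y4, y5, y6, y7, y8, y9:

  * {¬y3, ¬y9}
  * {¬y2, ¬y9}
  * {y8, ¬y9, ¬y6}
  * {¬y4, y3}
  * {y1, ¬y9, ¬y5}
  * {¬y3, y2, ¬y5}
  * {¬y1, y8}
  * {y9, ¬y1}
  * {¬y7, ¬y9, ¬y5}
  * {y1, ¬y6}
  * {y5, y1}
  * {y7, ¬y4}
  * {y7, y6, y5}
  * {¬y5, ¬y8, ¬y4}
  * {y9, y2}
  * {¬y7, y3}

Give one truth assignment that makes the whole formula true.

y1=True, y2=False, y3=False, y4=False, y5=True, y6=True, y7=False, y8=True, y9=True

Check each clause:
  1. {¬y3, ¬y9} — ¬y3 is true.
  2. {¬y2, ¬y9} — ¬y2 is true.
  3. {¬y6, ¬y9, y8} — y8 is true.
  4. {¬y4, y3} — ¬y4 is true.
  5. {¬y5, y1, ¬y9} — y1 is true.
  6. {y2, ¬y3, ¬y5} — ¬y3 is true.
  7. {¬y1, y8} — y8 is true.
  8. {y9, ¬y1} — y9 is true.
  9. {¬y9, ¬y5, ¬y7} — ¬y7 is true.
  10. {y1, ¬y6} — y1 is true.
  11. {y5, y1} — y1 is true.
  12. {y7, ¬y4} — ¬y4 is true.
  13. {y6, y5, y7} — y5 is true.
  14. {¬y8, ¬y5, ¬y4} — ¬y4 is true.
  15. {y2, y9} — y9 is true.
  16. {y3, ¬y7} — ¬y7 is true.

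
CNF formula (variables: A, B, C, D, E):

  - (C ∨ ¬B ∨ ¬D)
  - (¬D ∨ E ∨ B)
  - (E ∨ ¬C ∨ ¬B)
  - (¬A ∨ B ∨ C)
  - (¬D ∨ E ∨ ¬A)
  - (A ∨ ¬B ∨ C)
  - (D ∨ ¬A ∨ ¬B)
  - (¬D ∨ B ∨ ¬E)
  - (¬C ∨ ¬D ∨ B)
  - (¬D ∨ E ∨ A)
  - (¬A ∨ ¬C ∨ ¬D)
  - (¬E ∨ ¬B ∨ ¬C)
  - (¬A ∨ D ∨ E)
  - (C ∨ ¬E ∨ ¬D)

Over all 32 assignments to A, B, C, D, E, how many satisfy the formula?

The models are:
  A=F B=F C=F D=F E=F
  A=F B=F C=F D=F E=T
  A=F B=F C=T D=F E=F
  A=F B=F C=T D=F E=T
  A=T B=F C=T D=F E=T
That's 5 in total.

5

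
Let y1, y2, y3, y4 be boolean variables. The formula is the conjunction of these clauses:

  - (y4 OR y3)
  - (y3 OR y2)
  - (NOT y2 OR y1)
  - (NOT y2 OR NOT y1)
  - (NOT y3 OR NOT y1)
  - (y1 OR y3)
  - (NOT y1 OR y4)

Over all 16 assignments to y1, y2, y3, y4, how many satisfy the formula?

The models are:
  y1=0 y2=0 y3=1 y4=0
  y1=0 y2=0 y3=1 y4=1
That's 2 in total.

2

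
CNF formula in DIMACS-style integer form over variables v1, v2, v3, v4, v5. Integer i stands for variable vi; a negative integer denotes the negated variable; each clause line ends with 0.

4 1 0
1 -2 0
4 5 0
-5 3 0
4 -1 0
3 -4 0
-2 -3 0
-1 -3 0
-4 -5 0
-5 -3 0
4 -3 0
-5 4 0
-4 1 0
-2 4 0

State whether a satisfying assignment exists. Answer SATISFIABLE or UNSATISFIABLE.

v4 = True:
  propagation gives v3=True, v2=False, v1=False; an empty clause results — contradiction.
v4 = False:
  propagation gives v1=True; an empty clause results — contradiction.
Every branch closes, so no satisfying assignment exists.

UNSATISFIABLE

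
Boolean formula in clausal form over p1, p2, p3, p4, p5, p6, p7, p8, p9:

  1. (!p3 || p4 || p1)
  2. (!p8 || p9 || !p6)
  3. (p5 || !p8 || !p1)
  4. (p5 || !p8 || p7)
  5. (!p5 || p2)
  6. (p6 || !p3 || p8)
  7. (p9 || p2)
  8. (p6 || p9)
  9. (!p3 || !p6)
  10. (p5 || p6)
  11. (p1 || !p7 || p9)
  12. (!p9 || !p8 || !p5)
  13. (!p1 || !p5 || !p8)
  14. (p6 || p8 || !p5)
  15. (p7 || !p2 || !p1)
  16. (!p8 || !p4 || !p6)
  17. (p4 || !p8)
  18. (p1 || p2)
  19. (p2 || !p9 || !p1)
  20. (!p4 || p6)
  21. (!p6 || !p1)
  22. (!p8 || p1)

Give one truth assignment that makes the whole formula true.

p1=F, p2=T, p3=F, p4=F, p5=F, p6=T, p7=F, p8=F, p9=T

Pure literal: p3 appears only negated; assign p3 = False.
Branch on p1: take p1 = False.
  then p2 is forced to True.
  then p8 is forced to False.
Branch on p4: take p4 = False.
The remaining clauses are satisfied by p5 = False, p6 = True, p7 = False, p9 = True.
Every clause has at least one true literal under this assignment.
Check each clause:
  1. (!p3 || p1 || p4) — !p3 is true.
  2. (p9 || !p6 || !p8) — !p8 is true.
  3. (!p1 || p5 || !p8) — !p8 is true.
  4. (p5 || p7 || !p8) — !p8 is true.
  5. (!p5 || p2) — p2 is true.
  6. (!p3 || p6 || p8) — !p3 is true.
  7. (p9 || p2) — p9 is true.
  8. (p9 || p6) — p9 is true.
  9. (!p3 || !p6) — !p3 is true.
  10. (p5 || p6) — p6 is true.
  11. (!p7 || p1 || p9) — !p7 is true.
  12. (!p9 || !p5 || !p8) — !p8 is true.
  13. (!p1 || !p5 || !p8) — !p8 is true.
  14. (!p5 || p6 || p8) — !p5 is true.
  15. (!p1 || p7 || !p2) — !p1 is true.
  16. (!p4 || !p8 || !p6) — !p8 is true.
  17. (p4 || !p8) — !p8 is true.
  18. (p1 || p2) — p2 is true.
  19. (!p9 || p2 || !p1) — p2 is true.
  20. (p6 || !p4) — !p4 is true.
  21. (!p6 || !p1) — !p1 is true.
  22. (!p8 || p1) — !p8 is true.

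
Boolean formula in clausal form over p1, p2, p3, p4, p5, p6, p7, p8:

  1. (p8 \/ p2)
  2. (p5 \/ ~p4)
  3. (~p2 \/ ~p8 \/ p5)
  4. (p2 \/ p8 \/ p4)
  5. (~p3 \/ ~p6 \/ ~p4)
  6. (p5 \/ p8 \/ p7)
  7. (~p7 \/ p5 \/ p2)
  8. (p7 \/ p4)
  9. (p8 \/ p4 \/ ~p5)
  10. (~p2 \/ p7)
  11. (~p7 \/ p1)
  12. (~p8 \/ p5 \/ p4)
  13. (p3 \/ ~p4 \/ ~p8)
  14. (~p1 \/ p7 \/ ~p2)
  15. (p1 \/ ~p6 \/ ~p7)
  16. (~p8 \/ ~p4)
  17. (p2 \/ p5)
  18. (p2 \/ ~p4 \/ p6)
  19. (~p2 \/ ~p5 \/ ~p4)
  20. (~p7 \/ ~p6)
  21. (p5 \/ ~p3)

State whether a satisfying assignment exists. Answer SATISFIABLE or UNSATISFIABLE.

SATISFIABLE

Set p1 = True and propagate.
Set p2 = False and propagate.
  then p8 is forced to True.
  then p4 is forced to False.
  then p7 is forced to True.
  then p5 is forced to True.
  then p6 is forced to False.
p3 is now unconstrained; take p3 = False.
So p1 = T, p2 = F, p3 = F, p4 = F, p5 = T, p6 = F, p7 = T, p8 = T is a satisfying assignment.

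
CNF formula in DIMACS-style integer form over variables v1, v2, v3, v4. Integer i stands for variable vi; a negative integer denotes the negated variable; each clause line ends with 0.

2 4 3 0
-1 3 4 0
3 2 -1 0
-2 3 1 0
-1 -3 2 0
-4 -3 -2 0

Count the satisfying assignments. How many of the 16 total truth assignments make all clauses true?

6

Satisfying assignments:
  v1=F v2=F v3=F v4=T
  v1=F v2=F v3=T v4=F
  v1=F v2=F v3=T v4=T
  v1=F v2=T v3=T v4=F
  v1=T v2=T v3=F v4=T
  v1=T v2=T v3=T v4=F
Count: 6.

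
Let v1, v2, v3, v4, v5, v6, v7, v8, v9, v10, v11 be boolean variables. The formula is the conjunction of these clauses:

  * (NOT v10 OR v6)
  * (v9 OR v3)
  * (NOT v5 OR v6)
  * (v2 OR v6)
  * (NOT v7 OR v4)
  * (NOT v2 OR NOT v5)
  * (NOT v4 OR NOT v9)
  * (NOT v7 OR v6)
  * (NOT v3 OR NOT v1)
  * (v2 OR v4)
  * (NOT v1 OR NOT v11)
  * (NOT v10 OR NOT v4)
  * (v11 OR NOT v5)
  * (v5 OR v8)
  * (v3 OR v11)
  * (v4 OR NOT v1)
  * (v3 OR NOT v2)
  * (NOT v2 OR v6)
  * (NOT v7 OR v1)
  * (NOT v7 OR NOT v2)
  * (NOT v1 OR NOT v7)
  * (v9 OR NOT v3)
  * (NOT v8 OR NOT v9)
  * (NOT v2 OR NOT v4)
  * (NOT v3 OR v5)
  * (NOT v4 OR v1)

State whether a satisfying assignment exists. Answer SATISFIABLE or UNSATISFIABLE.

v2 = True:
  propagation gives v5=False, v8=True, v3=True; an empty clause results — contradiction.
v2 = False:
  propagation gives v6=True, v4=True, v9=False, v3=True; an empty clause results — contradiction.
Every branch closes, so no satisfying assignment exists.

UNSATISFIABLE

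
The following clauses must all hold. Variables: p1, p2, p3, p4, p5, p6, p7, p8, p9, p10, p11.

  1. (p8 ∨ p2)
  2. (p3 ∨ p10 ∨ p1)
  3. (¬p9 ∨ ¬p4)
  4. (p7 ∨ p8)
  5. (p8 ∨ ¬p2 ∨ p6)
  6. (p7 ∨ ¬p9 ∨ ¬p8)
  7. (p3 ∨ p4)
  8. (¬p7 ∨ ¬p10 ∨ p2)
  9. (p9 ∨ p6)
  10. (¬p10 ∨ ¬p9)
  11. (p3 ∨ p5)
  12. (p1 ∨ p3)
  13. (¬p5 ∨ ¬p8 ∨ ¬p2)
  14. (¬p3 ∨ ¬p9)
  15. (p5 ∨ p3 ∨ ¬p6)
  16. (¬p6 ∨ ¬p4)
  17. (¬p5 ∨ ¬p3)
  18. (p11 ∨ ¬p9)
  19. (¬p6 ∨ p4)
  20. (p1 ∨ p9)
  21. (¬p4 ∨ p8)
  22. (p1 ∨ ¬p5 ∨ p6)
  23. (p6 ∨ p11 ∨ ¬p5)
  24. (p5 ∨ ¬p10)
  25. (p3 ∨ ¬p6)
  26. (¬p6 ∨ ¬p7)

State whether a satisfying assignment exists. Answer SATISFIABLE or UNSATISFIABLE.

UNSATISFIABLE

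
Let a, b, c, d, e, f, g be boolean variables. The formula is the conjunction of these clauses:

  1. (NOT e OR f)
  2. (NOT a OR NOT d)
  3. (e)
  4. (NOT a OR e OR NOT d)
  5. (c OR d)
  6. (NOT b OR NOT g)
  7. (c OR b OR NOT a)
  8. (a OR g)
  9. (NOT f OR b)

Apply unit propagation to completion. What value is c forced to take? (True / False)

True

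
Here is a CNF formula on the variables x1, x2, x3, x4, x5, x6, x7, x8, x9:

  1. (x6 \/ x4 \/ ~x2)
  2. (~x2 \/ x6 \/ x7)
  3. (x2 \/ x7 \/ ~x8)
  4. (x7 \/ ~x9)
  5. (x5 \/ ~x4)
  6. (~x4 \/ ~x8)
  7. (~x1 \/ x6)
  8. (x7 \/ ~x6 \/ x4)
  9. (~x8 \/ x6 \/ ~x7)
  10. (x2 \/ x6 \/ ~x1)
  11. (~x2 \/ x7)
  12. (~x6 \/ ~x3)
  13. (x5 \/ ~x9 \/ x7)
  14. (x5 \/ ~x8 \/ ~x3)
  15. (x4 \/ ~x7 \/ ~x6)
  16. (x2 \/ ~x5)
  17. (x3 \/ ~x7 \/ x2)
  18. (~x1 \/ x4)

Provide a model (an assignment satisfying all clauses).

Pure literal: x1 appears only negated; assign x1 = False.
x8 occurs only negated in the remaining clauses — set x8 = False.
Set x2 = True and propagate.
  then x7 is forced to True.
Branch on x3: take x3 = False.
Branch on x4: take x4 = True.
  then x5 is forced to True.
x6, x9 are now unconstrained; take x6 = False, x9 = False.
Every clause has at least one true literal under this assignment.

x1 = False, x2 = True, x3 = False, x4 = True, x5 = True, x6 = False, x7 = True, x8 = False, x9 = False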